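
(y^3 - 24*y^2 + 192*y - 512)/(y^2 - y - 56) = (y^2 - 16*y + 64)/(y + 7)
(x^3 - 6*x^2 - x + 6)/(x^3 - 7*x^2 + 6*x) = (x + 1)/x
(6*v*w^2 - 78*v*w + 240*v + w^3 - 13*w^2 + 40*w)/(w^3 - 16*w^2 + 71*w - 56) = (6*v*w - 30*v + w^2 - 5*w)/(w^2 - 8*w + 7)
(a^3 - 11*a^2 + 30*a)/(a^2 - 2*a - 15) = a*(a - 6)/(a + 3)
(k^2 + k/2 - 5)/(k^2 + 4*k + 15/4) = 2*(k - 2)/(2*k + 3)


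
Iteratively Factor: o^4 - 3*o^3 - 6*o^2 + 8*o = (o - 4)*(o^3 + o^2 - 2*o) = (o - 4)*(o - 1)*(o^2 + 2*o) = (o - 4)*(o - 1)*(o + 2)*(o)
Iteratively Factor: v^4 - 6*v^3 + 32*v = (v - 4)*(v^3 - 2*v^2 - 8*v) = (v - 4)^2*(v^2 + 2*v) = (v - 4)^2*(v + 2)*(v)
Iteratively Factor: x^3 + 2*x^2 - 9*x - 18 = (x + 3)*(x^2 - x - 6) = (x - 3)*(x + 3)*(x + 2)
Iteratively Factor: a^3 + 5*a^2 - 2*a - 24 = (a + 3)*(a^2 + 2*a - 8) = (a + 3)*(a + 4)*(a - 2)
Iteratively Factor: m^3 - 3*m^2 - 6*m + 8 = (m - 1)*(m^2 - 2*m - 8) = (m - 4)*(m - 1)*(m + 2)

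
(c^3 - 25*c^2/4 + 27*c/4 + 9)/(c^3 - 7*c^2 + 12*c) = (c + 3/4)/c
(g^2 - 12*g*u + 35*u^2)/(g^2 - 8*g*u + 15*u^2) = (-g + 7*u)/(-g + 3*u)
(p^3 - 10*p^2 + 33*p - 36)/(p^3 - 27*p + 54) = (p - 4)/(p + 6)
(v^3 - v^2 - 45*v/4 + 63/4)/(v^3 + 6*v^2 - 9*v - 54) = (v^2 + 2*v - 21/4)/(v^2 + 9*v + 18)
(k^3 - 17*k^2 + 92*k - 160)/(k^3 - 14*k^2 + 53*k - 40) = (k - 4)/(k - 1)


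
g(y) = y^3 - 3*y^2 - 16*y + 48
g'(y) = 3*y^2 - 6*y - 16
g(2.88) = 0.92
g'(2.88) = -8.40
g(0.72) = 35.30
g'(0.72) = -18.76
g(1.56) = 19.54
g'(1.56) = -18.06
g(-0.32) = 52.78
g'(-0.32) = -13.77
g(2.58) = 3.92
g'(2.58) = -11.51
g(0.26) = 43.65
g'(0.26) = -17.36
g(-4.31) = -18.83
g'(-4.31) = 65.59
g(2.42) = 5.88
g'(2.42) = -12.95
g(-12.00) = -1920.00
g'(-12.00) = 488.00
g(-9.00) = -780.00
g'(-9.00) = 281.00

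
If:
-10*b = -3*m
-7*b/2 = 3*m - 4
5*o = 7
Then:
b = 8/27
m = 80/81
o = 7/5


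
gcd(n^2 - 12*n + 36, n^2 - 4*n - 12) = n - 6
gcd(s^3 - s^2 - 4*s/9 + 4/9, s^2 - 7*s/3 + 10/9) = s - 2/3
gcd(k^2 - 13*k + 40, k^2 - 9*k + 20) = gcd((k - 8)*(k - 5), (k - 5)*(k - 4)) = k - 5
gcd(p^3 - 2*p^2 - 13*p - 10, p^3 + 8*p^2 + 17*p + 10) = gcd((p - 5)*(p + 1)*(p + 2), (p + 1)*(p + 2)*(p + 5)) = p^2 + 3*p + 2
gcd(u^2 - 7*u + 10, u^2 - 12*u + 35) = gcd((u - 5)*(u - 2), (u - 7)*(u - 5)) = u - 5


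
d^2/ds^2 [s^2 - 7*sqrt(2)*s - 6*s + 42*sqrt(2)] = 2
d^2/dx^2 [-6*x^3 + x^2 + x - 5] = 2 - 36*x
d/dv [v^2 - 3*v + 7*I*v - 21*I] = 2*v - 3 + 7*I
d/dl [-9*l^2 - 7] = -18*l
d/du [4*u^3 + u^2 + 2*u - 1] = 12*u^2 + 2*u + 2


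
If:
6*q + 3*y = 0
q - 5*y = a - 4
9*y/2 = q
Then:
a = 4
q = 0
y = 0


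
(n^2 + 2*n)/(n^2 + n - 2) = n/(n - 1)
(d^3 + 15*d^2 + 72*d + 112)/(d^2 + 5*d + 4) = (d^2 + 11*d + 28)/(d + 1)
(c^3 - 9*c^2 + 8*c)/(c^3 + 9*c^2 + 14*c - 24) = c*(c - 8)/(c^2 + 10*c + 24)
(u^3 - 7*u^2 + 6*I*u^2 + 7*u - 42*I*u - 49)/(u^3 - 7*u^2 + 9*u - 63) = (u^2 + 6*I*u + 7)/(u^2 + 9)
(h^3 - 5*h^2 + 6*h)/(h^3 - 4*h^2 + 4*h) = (h - 3)/(h - 2)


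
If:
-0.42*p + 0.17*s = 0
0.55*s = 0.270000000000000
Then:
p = 0.20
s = 0.49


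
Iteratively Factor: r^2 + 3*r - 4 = (r + 4)*(r - 1)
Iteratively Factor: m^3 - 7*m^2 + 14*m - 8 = (m - 2)*(m^2 - 5*m + 4) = (m - 4)*(m - 2)*(m - 1)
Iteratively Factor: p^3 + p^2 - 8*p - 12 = (p + 2)*(p^2 - p - 6) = (p + 2)^2*(p - 3)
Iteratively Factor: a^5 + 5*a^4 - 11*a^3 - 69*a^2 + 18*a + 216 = (a + 3)*(a^4 + 2*a^3 - 17*a^2 - 18*a + 72) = (a + 3)*(a + 4)*(a^3 - 2*a^2 - 9*a + 18) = (a + 3)^2*(a + 4)*(a^2 - 5*a + 6) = (a - 3)*(a + 3)^2*(a + 4)*(a - 2)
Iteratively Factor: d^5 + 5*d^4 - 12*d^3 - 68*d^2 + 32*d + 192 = (d + 4)*(d^4 + d^3 - 16*d^2 - 4*d + 48) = (d + 4)^2*(d^3 - 3*d^2 - 4*d + 12) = (d - 2)*(d + 4)^2*(d^2 - d - 6) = (d - 2)*(d + 2)*(d + 4)^2*(d - 3)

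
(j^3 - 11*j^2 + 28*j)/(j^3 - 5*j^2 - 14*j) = (j - 4)/(j + 2)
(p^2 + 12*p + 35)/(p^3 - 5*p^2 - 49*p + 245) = (p + 5)/(p^2 - 12*p + 35)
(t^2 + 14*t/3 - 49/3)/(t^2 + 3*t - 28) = (t - 7/3)/(t - 4)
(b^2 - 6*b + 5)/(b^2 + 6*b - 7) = (b - 5)/(b + 7)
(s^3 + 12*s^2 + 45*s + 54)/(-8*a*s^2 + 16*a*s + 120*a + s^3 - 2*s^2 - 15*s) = (s^2 + 9*s + 18)/(-8*a*s + 40*a + s^2 - 5*s)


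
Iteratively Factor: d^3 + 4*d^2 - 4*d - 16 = (d + 2)*(d^2 + 2*d - 8) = (d - 2)*(d + 2)*(d + 4)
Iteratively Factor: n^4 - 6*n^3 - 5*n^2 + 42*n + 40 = (n + 2)*(n^3 - 8*n^2 + 11*n + 20) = (n - 5)*(n + 2)*(n^2 - 3*n - 4) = (n - 5)*(n - 4)*(n + 2)*(n + 1)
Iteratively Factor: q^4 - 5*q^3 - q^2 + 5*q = (q - 5)*(q^3 - q) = q*(q - 5)*(q^2 - 1) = q*(q - 5)*(q + 1)*(q - 1)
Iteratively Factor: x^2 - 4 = (x - 2)*(x + 2)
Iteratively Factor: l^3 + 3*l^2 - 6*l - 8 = (l + 4)*(l^2 - l - 2) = (l + 1)*(l + 4)*(l - 2)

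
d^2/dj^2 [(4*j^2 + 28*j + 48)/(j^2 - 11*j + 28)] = 48*(3*j^3 - 8*j^2 - 164*j + 676)/(j^6 - 33*j^5 + 447*j^4 - 3179*j^3 + 12516*j^2 - 25872*j + 21952)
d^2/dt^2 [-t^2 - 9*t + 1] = -2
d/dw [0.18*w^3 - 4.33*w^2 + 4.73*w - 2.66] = 0.54*w^2 - 8.66*w + 4.73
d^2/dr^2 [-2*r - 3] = 0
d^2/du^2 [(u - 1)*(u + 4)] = 2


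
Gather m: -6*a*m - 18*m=m*(-6*a - 18)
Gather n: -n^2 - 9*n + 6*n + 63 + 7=-n^2 - 3*n + 70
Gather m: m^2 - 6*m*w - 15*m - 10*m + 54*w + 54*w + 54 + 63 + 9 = m^2 + m*(-6*w - 25) + 108*w + 126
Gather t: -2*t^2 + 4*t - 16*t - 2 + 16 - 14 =-2*t^2 - 12*t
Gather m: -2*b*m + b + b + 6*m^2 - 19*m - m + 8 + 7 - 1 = 2*b + 6*m^2 + m*(-2*b - 20) + 14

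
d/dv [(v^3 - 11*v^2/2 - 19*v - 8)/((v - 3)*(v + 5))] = (v^4 + 4*v^3 - 37*v^2 + 181*v + 301)/(v^4 + 4*v^3 - 26*v^2 - 60*v + 225)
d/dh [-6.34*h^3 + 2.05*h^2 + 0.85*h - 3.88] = -19.02*h^2 + 4.1*h + 0.85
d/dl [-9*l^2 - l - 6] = -18*l - 1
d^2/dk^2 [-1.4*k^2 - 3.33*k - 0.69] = -2.80000000000000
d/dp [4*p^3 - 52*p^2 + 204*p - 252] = 12*p^2 - 104*p + 204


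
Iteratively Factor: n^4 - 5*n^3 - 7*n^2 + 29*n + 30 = (n + 2)*(n^3 - 7*n^2 + 7*n + 15) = (n - 5)*(n + 2)*(n^2 - 2*n - 3) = (n - 5)*(n + 1)*(n + 2)*(n - 3)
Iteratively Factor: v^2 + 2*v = (v + 2)*(v)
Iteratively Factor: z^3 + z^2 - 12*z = (z + 4)*(z^2 - 3*z) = z*(z + 4)*(z - 3)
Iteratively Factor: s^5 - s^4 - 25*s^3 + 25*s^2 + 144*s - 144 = (s - 4)*(s^4 + 3*s^3 - 13*s^2 - 27*s + 36) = (s - 4)*(s + 4)*(s^3 - s^2 - 9*s + 9) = (s - 4)*(s - 1)*(s + 4)*(s^2 - 9) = (s - 4)*(s - 1)*(s + 3)*(s + 4)*(s - 3)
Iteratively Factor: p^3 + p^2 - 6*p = (p + 3)*(p^2 - 2*p) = (p - 2)*(p + 3)*(p)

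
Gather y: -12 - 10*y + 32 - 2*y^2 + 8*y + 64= -2*y^2 - 2*y + 84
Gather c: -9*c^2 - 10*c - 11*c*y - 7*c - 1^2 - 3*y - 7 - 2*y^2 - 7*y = -9*c^2 + c*(-11*y - 17) - 2*y^2 - 10*y - 8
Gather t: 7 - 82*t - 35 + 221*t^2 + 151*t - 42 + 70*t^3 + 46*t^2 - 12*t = 70*t^3 + 267*t^2 + 57*t - 70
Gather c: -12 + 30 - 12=6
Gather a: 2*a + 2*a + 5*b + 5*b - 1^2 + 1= 4*a + 10*b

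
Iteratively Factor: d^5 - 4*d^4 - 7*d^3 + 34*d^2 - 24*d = (d - 2)*(d^4 - 2*d^3 - 11*d^2 + 12*d) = (d - 4)*(d - 2)*(d^3 + 2*d^2 - 3*d) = (d - 4)*(d - 2)*(d + 3)*(d^2 - d) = (d - 4)*(d - 2)*(d - 1)*(d + 3)*(d)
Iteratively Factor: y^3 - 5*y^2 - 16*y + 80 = (y + 4)*(y^2 - 9*y + 20) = (y - 5)*(y + 4)*(y - 4)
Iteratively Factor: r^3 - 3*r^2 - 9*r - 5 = (r + 1)*(r^2 - 4*r - 5) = (r + 1)^2*(r - 5)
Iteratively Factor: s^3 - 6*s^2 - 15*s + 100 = (s + 4)*(s^2 - 10*s + 25) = (s - 5)*(s + 4)*(s - 5)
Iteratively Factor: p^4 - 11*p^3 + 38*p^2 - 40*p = (p)*(p^3 - 11*p^2 + 38*p - 40) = p*(p - 5)*(p^2 - 6*p + 8) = p*(p - 5)*(p - 2)*(p - 4)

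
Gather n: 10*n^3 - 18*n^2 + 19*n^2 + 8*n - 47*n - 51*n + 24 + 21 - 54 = 10*n^3 + n^2 - 90*n - 9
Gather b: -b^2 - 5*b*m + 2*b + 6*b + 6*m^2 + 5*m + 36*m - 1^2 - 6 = -b^2 + b*(8 - 5*m) + 6*m^2 + 41*m - 7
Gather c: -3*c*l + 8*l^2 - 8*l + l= -3*c*l + 8*l^2 - 7*l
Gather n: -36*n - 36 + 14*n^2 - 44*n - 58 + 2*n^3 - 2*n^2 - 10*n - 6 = 2*n^3 + 12*n^2 - 90*n - 100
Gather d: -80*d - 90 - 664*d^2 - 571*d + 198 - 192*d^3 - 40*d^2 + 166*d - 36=-192*d^3 - 704*d^2 - 485*d + 72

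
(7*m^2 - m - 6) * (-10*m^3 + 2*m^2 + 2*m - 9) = -70*m^5 + 24*m^4 + 72*m^3 - 77*m^2 - 3*m + 54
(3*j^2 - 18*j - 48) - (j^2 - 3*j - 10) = 2*j^2 - 15*j - 38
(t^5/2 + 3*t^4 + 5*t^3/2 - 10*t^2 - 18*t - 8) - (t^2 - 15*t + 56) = t^5/2 + 3*t^4 + 5*t^3/2 - 11*t^2 - 3*t - 64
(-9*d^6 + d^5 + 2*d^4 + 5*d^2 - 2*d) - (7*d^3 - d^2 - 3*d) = -9*d^6 + d^5 + 2*d^4 - 7*d^3 + 6*d^2 + d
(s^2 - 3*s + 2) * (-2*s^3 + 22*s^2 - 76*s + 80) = -2*s^5 + 28*s^4 - 146*s^3 + 352*s^2 - 392*s + 160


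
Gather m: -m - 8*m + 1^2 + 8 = 9 - 9*m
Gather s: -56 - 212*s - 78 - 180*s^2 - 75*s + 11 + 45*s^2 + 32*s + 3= -135*s^2 - 255*s - 120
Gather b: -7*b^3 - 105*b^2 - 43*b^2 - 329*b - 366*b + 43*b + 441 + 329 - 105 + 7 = -7*b^3 - 148*b^2 - 652*b + 672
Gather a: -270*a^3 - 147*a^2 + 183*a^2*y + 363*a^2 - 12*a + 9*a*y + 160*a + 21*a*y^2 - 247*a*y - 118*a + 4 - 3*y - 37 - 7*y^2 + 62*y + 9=-270*a^3 + a^2*(183*y + 216) + a*(21*y^2 - 238*y + 30) - 7*y^2 + 59*y - 24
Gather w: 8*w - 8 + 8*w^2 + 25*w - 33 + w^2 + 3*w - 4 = 9*w^2 + 36*w - 45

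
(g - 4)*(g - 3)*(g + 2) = g^3 - 5*g^2 - 2*g + 24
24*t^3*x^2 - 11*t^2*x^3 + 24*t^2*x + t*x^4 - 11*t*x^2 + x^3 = x*(-8*t + x)*(-3*t + x)*(t*x + 1)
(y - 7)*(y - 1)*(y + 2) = y^3 - 6*y^2 - 9*y + 14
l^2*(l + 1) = l^3 + l^2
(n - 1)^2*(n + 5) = n^3 + 3*n^2 - 9*n + 5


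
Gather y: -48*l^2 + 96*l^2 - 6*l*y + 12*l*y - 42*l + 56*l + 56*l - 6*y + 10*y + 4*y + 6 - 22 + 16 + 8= 48*l^2 + 70*l + y*(6*l + 8) + 8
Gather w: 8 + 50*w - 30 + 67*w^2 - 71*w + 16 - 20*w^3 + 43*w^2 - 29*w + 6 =-20*w^3 + 110*w^2 - 50*w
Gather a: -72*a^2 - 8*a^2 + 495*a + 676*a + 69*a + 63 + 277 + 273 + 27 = -80*a^2 + 1240*a + 640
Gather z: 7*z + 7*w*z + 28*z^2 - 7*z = 7*w*z + 28*z^2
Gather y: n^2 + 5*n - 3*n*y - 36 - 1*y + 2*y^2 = n^2 + 5*n + 2*y^2 + y*(-3*n - 1) - 36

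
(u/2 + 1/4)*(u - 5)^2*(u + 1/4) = u^4/2 - 37*u^3/8 + 141*u^2/16 + 35*u/4 + 25/16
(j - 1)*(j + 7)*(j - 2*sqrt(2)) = j^3 - 2*sqrt(2)*j^2 + 6*j^2 - 12*sqrt(2)*j - 7*j + 14*sqrt(2)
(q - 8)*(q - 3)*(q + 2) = q^3 - 9*q^2 + 2*q + 48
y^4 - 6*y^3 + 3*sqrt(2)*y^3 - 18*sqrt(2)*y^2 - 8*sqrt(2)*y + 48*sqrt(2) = (y - 6)*(y - sqrt(2))*(y + 2*sqrt(2))^2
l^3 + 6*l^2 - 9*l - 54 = (l - 3)*(l + 3)*(l + 6)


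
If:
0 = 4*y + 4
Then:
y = -1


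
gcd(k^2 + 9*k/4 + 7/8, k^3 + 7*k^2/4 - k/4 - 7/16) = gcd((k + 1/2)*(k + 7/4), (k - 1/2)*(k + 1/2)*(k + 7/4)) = k^2 + 9*k/4 + 7/8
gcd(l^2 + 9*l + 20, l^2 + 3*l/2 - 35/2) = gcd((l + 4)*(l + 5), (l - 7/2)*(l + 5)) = l + 5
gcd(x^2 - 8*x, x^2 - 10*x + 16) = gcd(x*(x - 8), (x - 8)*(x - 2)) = x - 8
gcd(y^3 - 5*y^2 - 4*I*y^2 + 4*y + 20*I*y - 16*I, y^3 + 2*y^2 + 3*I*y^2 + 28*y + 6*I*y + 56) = y - 4*I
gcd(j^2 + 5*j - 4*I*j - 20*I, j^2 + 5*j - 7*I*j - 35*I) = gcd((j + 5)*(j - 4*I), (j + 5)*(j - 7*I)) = j + 5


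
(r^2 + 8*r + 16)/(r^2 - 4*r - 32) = (r + 4)/(r - 8)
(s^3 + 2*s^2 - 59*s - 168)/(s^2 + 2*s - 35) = (s^2 - 5*s - 24)/(s - 5)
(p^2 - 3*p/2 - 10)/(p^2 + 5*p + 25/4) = 2*(p - 4)/(2*p + 5)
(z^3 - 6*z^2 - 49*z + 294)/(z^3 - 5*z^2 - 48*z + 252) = (z - 7)/(z - 6)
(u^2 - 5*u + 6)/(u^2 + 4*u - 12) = (u - 3)/(u + 6)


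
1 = 1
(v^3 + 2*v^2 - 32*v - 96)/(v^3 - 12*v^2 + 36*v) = (v^2 + 8*v + 16)/(v*(v - 6))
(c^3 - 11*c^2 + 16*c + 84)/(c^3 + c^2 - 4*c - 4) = (c^2 - 13*c + 42)/(c^2 - c - 2)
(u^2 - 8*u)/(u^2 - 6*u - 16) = u/(u + 2)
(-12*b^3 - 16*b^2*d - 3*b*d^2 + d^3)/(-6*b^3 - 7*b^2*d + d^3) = (6*b - d)/(3*b - d)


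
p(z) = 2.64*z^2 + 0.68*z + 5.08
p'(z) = 5.28*z + 0.68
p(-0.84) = 6.37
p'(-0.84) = -3.76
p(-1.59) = 10.67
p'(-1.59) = -7.72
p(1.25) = 10.06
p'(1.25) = 7.28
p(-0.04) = 5.06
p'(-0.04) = 0.47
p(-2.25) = 16.92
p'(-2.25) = -11.20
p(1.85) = 15.37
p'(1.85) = 10.45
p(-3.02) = 27.10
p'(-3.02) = -15.27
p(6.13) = 108.45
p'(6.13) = 33.05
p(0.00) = 5.08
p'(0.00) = 0.68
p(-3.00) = 26.80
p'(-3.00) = -15.16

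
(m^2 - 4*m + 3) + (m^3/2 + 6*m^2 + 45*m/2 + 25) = m^3/2 + 7*m^2 + 37*m/2 + 28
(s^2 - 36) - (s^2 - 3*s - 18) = 3*s - 18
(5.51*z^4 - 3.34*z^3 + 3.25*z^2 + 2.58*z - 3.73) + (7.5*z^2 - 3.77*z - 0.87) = 5.51*z^4 - 3.34*z^3 + 10.75*z^2 - 1.19*z - 4.6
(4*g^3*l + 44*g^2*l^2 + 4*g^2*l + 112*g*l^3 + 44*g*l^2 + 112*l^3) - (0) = 4*g^3*l + 44*g^2*l^2 + 4*g^2*l + 112*g*l^3 + 44*g*l^2 + 112*l^3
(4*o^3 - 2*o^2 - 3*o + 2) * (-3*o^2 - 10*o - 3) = -12*o^5 - 34*o^4 + 17*o^3 + 30*o^2 - 11*o - 6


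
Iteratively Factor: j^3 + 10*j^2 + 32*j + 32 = (j + 4)*(j^2 + 6*j + 8) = (j + 4)^2*(j + 2)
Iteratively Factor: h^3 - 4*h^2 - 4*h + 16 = (h - 4)*(h^2 - 4) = (h - 4)*(h - 2)*(h + 2)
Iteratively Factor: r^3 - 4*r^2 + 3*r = (r - 1)*(r^2 - 3*r) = r*(r - 1)*(r - 3)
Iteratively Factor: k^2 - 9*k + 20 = (k - 5)*(k - 4)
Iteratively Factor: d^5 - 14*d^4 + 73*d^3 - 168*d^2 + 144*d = (d - 4)*(d^4 - 10*d^3 + 33*d^2 - 36*d) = (d - 4)^2*(d^3 - 6*d^2 + 9*d) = (d - 4)^2*(d - 3)*(d^2 - 3*d) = d*(d - 4)^2*(d - 3)*(d - 3)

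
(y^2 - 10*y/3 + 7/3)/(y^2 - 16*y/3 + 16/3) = (3*y^2 - 10*y + 7)/(3*y^2 - 16*y + 16)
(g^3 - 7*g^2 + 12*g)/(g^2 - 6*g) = (g^2 - 7*g + 12)/(g - 6)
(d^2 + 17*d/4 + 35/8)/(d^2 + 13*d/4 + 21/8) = (2*d + 5)/(2*d + 3)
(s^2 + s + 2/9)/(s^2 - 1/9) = (3*s + 2)/(3*s - 1)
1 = 1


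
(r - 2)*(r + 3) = r^2 + r - 6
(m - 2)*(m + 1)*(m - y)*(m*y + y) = m^4*y - m^3*y^2 - 3*m^2*y + 3*m*y^2 - 2*m*y + 2*y^2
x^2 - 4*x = x*(x - 4)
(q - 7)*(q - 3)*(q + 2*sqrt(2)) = q^3 - 10*q^2 + 2*sqrt(2)*q^2 - 20*sqrt(2)*q + 21*q + 42*sqrt(2)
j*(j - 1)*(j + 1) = j^3 - j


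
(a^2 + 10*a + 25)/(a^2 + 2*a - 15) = (a + 5)/(a - 3)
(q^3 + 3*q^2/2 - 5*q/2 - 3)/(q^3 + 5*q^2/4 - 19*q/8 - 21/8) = 4*(q + 2)/(4*q + 7)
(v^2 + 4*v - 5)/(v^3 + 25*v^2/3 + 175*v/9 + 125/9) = 9*(v - 1)/(9*v^2 + 30*v + 25)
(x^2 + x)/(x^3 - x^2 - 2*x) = 1/(x - 2)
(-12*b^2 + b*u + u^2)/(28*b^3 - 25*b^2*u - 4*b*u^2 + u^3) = (-3*b + u)/(7*b^2 - 8*b*u + u^2)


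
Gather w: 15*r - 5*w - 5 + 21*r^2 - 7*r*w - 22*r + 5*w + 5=21*r^2 - 7*r*w - 7*r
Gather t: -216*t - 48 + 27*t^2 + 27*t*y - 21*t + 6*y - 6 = 27*t^2 + t*(27*y - 237) + 6*y - 54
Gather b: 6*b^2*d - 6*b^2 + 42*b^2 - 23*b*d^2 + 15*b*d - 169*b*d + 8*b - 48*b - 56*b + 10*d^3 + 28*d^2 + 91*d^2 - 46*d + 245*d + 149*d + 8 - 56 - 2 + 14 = b^2*(6*d + 36) + b*(-23*d^2 - 154*d - 96) + 10*d^3 + 119*d^2 + 348*d - 36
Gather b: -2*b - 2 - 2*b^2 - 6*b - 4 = -2*b^2 - 8*b - 6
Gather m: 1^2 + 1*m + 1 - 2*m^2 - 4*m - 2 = -2*m^2 - 3*m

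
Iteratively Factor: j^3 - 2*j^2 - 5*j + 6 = (j - 3)*(j^2 + j - 2) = (j - 3)*(j + 2)*(j - 1)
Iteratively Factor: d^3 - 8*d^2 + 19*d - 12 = (d - 1)*(d^2 - 7*d + 12) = (d - 3)*(d - 1)*(d - 4)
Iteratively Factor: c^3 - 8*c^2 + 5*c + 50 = (c - 5)*(c^2 - 3*c - 10) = (c - 5)^2*(c + 2)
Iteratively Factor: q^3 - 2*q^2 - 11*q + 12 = (q - 4)*(q^2 + 2*q - 3) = (q - 4)*(q + 3)*(q - 1)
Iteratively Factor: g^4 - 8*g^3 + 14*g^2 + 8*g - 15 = (g + 1)*(g^3 - 9*g^2 + 23*g - 15) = (g - 3)*(g + 1)*(g^2 - 6*g + 5) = (g - 3)*(g - 1)*(g + 1)*(g - 5)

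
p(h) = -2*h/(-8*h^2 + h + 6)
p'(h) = -2*h*(16*h - 1)/(-8*h^2 + h + 6)^2 - 2/(-8*h^2 + h + 6) = 2*(8*h^2 - h*(16*h - 1) - h - 6)/(-8*h^2 + h + 6)^2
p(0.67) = -0.44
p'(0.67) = -2.02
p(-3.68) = -0.07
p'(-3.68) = -0.02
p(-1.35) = -0.27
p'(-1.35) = -0.42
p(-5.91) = -0.04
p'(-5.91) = -0.01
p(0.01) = -0.00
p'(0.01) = -0.33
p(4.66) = 0.06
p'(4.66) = -0.01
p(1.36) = 0.37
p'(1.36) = -0.75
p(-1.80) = -0.17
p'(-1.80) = -0.14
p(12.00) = 0.02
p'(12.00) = 0.00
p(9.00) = 0.03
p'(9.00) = 0.00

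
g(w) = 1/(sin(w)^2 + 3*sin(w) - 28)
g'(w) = (-2*sin(w)*cos(w) - 3*cos(w))/(sin(w)^2 + 3*sin(w) - 28)^2 = -(2*sin(w) + 3)*cos(w)/(sin(w)^2 + 3*sin(w) - 28)^2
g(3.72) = -0.03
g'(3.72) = 0.00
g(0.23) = -0.04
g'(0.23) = -0.00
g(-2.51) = -0.03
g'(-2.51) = 0.00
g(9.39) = -0.04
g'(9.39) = 0.00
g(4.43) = -0.03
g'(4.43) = 0.00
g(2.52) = -0.04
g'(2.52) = 0.01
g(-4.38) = -0.04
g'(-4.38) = 0.00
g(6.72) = -0.04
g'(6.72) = -0.00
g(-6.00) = -0.04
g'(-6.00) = 0.00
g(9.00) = -0.04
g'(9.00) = 0.00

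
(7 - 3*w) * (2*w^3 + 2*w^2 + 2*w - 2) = -6*w^4 + 8*w^3 + 8*w^2 + 20*w - 14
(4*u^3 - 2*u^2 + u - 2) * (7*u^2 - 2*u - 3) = 28*u^5 - 22*u^4 - u^3 - 10*u^2 + u + 6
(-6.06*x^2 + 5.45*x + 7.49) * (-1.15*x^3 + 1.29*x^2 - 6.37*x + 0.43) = 6.969*x^5 - 14.0849*x^4 + 37.0192*x^3 - 27.6602*x^2 - 45.3678*x + 3.2207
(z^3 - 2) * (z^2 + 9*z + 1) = z^5 + 9*z^4 + z^3 - 2*z^2 - 18*z - 2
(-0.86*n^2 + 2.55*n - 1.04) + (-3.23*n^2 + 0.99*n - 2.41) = -4.09*n^2 + 3.54*n - 3.45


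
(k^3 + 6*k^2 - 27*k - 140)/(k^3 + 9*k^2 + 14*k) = (k^2 - k - 20)/(k*(k + 2))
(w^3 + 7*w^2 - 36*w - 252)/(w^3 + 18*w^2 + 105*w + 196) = (w^2 - 36)/(w^2 + 11*w + 28)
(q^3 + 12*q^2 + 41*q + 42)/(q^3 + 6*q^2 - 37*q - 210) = (q^2 + 5*q + 6)/(q^2 - q - 30)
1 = 1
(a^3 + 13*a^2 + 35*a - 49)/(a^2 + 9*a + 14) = (a^2 + 6*a - 7)/(a + 2)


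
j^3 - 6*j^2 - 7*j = j*(j - 7)*(j + 1)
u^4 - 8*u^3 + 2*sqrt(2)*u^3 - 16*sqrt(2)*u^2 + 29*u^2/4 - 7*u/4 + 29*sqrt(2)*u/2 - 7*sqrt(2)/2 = (u - 7)*(u - 1/2)^2*(u + 2*sqrt(2))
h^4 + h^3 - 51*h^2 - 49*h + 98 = (h - 7)*(h - 1)*(h + 2)*(h + 7)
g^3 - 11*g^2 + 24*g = g*(g - 8)*(g - 3)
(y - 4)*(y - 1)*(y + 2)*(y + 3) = y^4 - 15*y^2 - 10*y + 24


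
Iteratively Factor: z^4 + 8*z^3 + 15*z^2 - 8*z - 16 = (z - 1)*(z^3 + 9*z^2 + 24*z + 16) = (z - 1)*(z + 4)*(z^2 + 5*z + 4) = (z - 1)*(z + 1)*(z + 4)*(z + 4)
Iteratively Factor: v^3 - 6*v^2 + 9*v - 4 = (v - 4)*(v^2 - 2*v + 1) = (v - 4)*(v - 1)*(v - 1)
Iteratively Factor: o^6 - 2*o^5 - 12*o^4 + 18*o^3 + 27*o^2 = (o)*(o^5 - 2*o^4 - 12*o^3 + 18*o^2 + 27*o) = o*(o + 1)*(o^4 - 3*o^3 - 9*o^2 + 27*o) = o*(o - 3)*(o + 1)*(o^3 - 9*o) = o*(o - 3)^2*(o + 1)*(o^2 + 3*o) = o*(o - 3)^2*(o + 1)*(o + 3)*(o)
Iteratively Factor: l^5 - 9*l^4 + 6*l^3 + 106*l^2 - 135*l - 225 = (l + 3)*(l^4 - 12*l^3 + 42*l^2 - 20*l - 75) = (l + 1)*(l + 3)*(l^3 - 13*l^2 + 55*l - 75) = (l - 5)*(l + 1)*(l + 3)*(l^2 - 8*l + 15) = (l - 5)^2*(l + 1)*(l + 3)*(l - 3)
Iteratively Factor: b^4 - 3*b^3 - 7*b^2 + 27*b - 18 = (b - 1)*(b^3 - 2*b^2 - 9*b + 18) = (b - 1)*(b + 3)*(b^2 - 5*b + 6) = (b - 3)*(b - 1)*(b + 3)*(b - 2)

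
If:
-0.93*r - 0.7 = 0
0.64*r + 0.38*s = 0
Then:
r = -0.75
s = 1.27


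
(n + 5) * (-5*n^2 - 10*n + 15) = -5*n^3 - 35*n^2 - 35*n + 75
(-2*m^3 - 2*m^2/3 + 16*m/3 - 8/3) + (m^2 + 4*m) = -2*m^3 + m^2/3 + 28*m/3 - 8/3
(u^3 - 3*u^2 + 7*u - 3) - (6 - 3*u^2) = u^3 + 7*u - 9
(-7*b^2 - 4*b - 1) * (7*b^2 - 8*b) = -49*b^4 + 28*b^3 + 25*b^2 + 8*b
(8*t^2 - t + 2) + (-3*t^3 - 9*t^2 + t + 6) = -3*t^3 - t^2 + 8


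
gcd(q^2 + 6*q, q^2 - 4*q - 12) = 1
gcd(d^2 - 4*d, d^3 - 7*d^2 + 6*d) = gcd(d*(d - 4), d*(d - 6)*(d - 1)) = d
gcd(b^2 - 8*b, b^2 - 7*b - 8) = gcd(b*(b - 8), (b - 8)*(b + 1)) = b - 8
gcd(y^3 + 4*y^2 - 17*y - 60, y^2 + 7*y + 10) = y + 5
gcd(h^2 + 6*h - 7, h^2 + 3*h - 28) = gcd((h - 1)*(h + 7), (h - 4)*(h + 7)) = h + 7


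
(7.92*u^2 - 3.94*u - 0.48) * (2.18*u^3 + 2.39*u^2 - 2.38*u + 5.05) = 17.2656*u^5 + 10.3396*u^4 - 29.3126*u^3 + 48.226*u^2 - 18.7546*u - 2.424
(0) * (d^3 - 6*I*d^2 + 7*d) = 0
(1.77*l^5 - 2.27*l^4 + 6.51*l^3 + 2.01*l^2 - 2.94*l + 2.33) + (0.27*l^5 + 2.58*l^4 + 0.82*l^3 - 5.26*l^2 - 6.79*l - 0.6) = 2.04*l^5 + 0.31*l^4 + 7.33*l^3 - 3.25*l^2 - 9.73*l + 1.73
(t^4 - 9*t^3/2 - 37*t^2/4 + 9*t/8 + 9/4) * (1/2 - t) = -t^5 + 5*t^4 + 7*t^3 - 23*t^2/4 - 27*t/16 + 9/8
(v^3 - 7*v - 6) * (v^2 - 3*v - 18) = v^5 - 3*v^4 - 25*v^3 + 15*v^2 + 144*v + 108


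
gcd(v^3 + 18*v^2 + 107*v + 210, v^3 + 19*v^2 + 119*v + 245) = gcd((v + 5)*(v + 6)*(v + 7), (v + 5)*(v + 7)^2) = v^2 + 12*v + 35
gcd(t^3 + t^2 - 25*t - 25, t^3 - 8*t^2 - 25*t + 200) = t^2 - 25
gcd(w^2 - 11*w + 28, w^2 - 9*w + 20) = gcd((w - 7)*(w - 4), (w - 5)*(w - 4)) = w - 4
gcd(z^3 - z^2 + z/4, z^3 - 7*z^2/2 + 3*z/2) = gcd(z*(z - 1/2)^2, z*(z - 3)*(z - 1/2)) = z^2 - z/2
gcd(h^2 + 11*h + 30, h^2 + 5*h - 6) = h + 6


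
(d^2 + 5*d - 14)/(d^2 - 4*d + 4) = (d + 7)/(d - 2)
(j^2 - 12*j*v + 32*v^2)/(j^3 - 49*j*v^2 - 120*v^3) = (j - 4*v)/(j^2 + 8*j*v + 15*v^2)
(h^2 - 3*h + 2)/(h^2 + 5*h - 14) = (h - 1)/(h + 7)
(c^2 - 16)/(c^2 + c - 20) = (c + 4)/(c + 5)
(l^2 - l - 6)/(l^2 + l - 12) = (l + 2)/(l + 4)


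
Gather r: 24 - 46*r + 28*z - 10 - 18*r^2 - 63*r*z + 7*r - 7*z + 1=-18*r^2 + r*(-63*z - 39) + 21*z + 15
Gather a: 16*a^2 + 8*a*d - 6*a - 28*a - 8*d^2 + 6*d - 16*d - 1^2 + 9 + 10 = 16*a^2 + a*(8*d - 34) - 8*d^2 - 10*d + 18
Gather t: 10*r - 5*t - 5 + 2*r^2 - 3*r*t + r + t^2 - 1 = 2*r^2 + 11*r + t^2 + t*(-3*r - 5) - 6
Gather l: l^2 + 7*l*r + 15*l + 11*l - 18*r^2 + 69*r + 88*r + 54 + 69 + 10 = l^2 + l*(7*r + 26) - 18*r^2 + 157*r + 133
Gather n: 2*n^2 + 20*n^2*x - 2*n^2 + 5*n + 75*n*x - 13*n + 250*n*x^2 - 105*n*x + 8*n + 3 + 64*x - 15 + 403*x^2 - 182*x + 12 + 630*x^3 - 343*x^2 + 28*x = 20*n^2*x + n*(250*x^2 - 30*x) + 630*x^3 + 60*x^2 - 90*x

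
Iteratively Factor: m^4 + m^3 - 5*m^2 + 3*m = (m + 3)*(m^3 - 2*m^2 + m) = m*(m + 3)*(m^2 - 2*m + 1) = m*(m - 1)*(m + 3)*(m - 1)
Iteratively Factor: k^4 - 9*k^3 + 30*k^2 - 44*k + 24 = (k - 2)*(k^3 - 7*k^2 + 16*k - 12) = (k - 2)^2*(k^2 - 5*k + 6) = (k - 3)*(k - 2)^2*(k - 2)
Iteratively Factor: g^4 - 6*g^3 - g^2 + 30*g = (g - 3)*(g^3 - 3*g^2 - 10*g) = (g - 3)*(g + 2)*(g^2 - 5*g) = g*(g - 3)*(g + 2)*(g - 5)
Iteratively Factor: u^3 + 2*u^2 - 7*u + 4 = (u + 4)*(u^2 - 2*u + 1) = (u - 1)*(u + 4)*(u - 1)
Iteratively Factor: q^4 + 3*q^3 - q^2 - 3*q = (q)*(q^3 + 3*q^2 - q - 3) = q*(q + 3)*(q^2 - 1) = q*(q + 1)*(q + 3)*(q - 1)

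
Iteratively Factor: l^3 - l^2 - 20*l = (l)*(l^2 - l - 20) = l*(l - 5)*(l + 4)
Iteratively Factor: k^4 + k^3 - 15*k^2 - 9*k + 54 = (k + 3)*(k^3 - 2*k^2 - 9*k + 18) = (k + 3)^2*(k^2 - 5*k + 6) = (k - 2)*(k + 3)^2*(k - 3)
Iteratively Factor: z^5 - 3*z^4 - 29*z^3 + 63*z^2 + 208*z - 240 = (z - 1)*(z^4 - 2*z^3 - 31*z^2 + 32*z + 240) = (z - 1)*(z + 3)*(z^3 - 5*z^2 - 16*z + 80) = (z - 5)*(z - 1)*(z + 3)*(z^2 - 16) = (z - 5)*(z - 4)*(z - 1)*(z + 3)*(z + 4)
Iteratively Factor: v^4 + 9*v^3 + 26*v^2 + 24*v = (v + 2)*(v^3 + 7*v^2 + 12*v) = v*(v + 2)*(v^2 + 7*v + 12) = v*(v + 2)*(v + 4)*(v + 3)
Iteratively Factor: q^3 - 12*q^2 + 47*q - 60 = (q - 5)*(q^2 - 7*q + 12) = (q - 5)*(q - 3)*(q - 4)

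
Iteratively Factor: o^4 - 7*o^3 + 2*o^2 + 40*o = (o)*(o^3 - 7*o^2 + 2*o + 40) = o*(o - 5)*(o^2 - 2*o - 8) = o*(o - 5)*(o - 4)*(o + 2)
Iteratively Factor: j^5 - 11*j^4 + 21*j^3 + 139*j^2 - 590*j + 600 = (j - 2)*(j^4 - 9*j^3 + 3*j^2 + 145*j - 300) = (j - 5)*(j - 2)*(j^3 - 4*j^2 - 17*j + 60) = (j - 5)^2*(j - 2)*(j^2 + j - 12) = (j - 5)^2*(j - 3)*(j - 2)*(j + 4)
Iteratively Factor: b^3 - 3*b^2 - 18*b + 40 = (b - 2)*(b^2 - b - 20) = (b - 2)*(b + 4)*(b - 5)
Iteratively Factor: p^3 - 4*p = (p + 2)*(p^2 - 2*p) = (p - 2)*(p + 2)*(p)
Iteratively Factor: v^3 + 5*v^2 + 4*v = (v + 1)*(v^2 + 4*v) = (v + 1)*(v + 4)*(v)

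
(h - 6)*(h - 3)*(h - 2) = h^3 - 11*h^2 + 36*h - 36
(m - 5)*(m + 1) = m^2 - 4*m - 5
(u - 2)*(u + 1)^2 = u^3 - 3*u - 2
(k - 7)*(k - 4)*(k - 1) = k^3 - 12*k^2 + 39*k - 28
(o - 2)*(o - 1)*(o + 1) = o^3 - 2*o^2 - o + 2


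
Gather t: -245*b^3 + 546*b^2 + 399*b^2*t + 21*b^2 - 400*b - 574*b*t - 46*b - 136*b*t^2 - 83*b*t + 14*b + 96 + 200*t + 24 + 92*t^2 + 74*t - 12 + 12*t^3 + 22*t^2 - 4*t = -245*b^3 + 567*b^2 - 432*b + 12*t^3 + t^2*(114 - 136*b) + t*(399*b^2 - 657*b + 270) + 108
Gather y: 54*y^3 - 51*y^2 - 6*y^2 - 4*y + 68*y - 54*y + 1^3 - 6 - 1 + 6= 54*y^3 - 57*y^2 + 10*y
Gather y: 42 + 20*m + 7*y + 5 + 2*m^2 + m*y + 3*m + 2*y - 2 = 2*m^2 + 23*m + y*(m + 9) + 45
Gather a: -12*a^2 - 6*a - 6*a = -12*a^2 - 12*a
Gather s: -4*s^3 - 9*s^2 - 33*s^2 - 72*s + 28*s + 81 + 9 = -4*s^3 - 42*s^2 - 44*s + 90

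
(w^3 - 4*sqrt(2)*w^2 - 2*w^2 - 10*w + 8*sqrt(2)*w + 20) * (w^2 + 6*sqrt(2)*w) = w^5 - 2*w^4 + 2*sqrt(2)*w^4 - 58*w^3 - 4*sqrt(2)*w^3 - 60*sqrt(2)*w^2 + 116*w^2 + 120*sqrt(2)*w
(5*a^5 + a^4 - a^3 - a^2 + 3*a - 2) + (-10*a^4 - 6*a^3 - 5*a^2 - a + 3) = 5*a^5 - 9*a^4 - 7*a^3 - 6*a^2 + 2*a + 1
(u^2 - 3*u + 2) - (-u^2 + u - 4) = 2*u^2 - 4*u + 6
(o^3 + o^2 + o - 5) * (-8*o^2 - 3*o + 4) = -8*o^5 - 11*o^4 - 7*o^3 + 41*o^2 + 19*o - 20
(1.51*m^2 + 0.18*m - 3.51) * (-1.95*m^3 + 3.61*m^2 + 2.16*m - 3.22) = -2.9445*m^5 + 5.1001*m^4 + 10.7559*m^3 - 17.1445*m^2 - 8.1612*m + 11.3022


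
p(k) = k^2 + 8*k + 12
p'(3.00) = 14.00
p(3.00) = 45.00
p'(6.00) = 20.00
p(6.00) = 96.00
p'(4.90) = 17.80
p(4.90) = 75.21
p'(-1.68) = 4.64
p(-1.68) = 1.38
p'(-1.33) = 5.34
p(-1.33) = 3.13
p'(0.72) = 9.44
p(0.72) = 18.28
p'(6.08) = 20.16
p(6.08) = 97.61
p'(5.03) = 18.06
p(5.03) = 77.54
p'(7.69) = 23.38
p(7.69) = 132.66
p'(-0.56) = 6.88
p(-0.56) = 7.83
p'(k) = 2*k + 8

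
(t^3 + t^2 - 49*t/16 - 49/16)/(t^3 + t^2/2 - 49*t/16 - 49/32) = 2*(t + 1)/(2*t + 1)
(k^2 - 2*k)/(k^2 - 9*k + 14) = k/(k - 7)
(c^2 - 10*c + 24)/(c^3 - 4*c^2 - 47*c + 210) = (c - 4)/(c^2 + 2*c - 35)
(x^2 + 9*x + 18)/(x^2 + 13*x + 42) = (x + 3)/(x + 7)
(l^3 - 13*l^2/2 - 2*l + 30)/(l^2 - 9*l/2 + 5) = (l^2 - 4*l - 12)/(l - 2)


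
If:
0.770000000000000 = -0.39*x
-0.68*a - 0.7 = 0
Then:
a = -1.03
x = -1.97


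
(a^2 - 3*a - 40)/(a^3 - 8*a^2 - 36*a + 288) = (a + 5)/(a^2 - 36)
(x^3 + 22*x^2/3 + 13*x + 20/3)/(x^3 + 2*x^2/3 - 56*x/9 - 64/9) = 3*(x^2 + 6*x + 5)/(3*x^2 - 2*x - 16)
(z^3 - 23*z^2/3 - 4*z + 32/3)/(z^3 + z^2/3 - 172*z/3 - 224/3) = (z - 1)/(z + 7)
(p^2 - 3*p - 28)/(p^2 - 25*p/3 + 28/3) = 3*(p + 4)/(3*p - 4)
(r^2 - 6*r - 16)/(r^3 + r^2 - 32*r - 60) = (r - 8)/(r^2 - r - 30)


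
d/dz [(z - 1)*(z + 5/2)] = 2*z + 3/2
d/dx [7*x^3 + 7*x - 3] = 21*x^2 + 7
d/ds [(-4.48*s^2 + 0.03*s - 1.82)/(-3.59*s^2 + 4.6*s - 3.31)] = (-20.5003*s^2 + 16.59*s + 8.2727)/(12.8881*s^4 - 33.028*s^3 + 44.9258*s^2 - 30.452*s + 10.9561)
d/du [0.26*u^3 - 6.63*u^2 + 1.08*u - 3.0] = 0.78*u^2 - 13.26*u + 1.08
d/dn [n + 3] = 1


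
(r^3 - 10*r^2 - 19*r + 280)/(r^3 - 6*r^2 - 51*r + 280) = (r^2 - 2*r - 35)/(r^2 + 2*r - 35)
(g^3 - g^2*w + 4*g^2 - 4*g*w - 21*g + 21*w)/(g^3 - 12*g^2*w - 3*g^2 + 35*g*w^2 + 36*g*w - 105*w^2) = (g^2 - g*w + 7*g - 7*w)/(g^2 - 12*g*w + 35*w^2)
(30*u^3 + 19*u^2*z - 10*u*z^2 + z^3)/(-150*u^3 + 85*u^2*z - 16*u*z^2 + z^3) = (u + z)/(-5*u + z)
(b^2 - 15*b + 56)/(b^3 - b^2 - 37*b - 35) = (b - 8)/(b^2 + 6*b + 5)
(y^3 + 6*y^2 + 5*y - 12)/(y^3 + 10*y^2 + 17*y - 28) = (y + 3)/(y + 7)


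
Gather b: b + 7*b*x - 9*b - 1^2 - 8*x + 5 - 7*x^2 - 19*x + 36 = b*(7*x - 8) - 7*x^2 - 27*x + 40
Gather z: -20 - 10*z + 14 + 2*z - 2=-8*z - 8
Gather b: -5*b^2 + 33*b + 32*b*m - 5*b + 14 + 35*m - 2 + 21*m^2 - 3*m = -5*b^2 + b*(32*m + 28) + 21*m^2 + 32*m + 12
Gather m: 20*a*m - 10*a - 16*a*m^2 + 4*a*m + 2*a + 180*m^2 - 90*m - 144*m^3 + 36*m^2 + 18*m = -8*a - 144*m^3 + m^2*(216 - 16*a) + m*(24*a - 72)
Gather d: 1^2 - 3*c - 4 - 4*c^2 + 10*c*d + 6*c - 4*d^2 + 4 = -4*c^2 + 10*c*d + 3*c - 4*d^2 + 1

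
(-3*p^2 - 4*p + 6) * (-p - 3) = 3*p^3 + 13*p^2 + 6*p - 18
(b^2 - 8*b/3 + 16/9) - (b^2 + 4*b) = 16/9 - 20*b/3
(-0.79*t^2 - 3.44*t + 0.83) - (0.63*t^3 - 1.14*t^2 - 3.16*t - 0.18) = -0.63*t^3 + 0.35*t^2 - 0.28*t + 1.01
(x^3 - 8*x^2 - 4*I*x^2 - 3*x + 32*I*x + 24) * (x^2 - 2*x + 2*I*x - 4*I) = x^5 - 10*x^4 - 2*I*x^4 + 21*x^3 + 20*I*x^3 - 50*x^2 - 38*I*x^2 + 80*x + 60*I*x - 96*I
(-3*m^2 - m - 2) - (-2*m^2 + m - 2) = -m^2 - 2*m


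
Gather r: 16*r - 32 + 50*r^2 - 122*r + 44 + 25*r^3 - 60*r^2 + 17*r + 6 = 25*r^3 - 10*r^2 - 89*r + 18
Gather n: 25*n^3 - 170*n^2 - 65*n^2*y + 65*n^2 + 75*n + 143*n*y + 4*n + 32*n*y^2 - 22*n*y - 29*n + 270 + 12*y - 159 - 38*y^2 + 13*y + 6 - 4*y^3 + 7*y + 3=25*n^3 + n^2*(-65*y - 105) + n*(32*y^2 + 121*y + 50) - 4*y^3 - 38*y^2 + 32*y + 120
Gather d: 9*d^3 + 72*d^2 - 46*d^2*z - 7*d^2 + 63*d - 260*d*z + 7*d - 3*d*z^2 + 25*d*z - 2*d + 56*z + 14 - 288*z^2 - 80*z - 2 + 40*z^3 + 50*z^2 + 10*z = 9*d^3 + d^2*(65 - 46*z) + d*(-3*z^2 - 235*z + 68) + 40*z^3 - 238*z^2 - 14*z + 12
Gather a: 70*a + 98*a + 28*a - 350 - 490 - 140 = 196*a - 980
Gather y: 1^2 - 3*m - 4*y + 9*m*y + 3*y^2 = -3*m + 3*y^2 + y*(9*m - 4) + 1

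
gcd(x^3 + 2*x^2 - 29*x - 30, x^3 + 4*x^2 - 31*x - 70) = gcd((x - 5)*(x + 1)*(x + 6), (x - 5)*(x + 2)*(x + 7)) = x - 5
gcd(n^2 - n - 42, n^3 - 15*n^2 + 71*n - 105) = n - 7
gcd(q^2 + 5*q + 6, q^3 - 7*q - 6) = q + 2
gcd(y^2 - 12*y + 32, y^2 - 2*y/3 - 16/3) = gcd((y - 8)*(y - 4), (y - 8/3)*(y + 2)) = 1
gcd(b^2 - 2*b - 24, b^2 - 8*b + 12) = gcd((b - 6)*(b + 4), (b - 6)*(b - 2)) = b - 6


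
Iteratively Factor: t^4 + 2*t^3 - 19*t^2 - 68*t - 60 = (t - 5)*(t^3 + 7*t^2 + 16*t + 12) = (t - 5)*(t + 2)*(t^2 + 5*t + 6) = (t - 5)*(t + 2)*(t + 3)*(t + 2)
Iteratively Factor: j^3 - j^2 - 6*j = (j)*(j^2 - j - 6) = j*(j + 2)*(j - 3)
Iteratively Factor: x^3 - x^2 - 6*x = (x + 2)*(x^2 - 3*x) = x*(x + 2)*(x - 3)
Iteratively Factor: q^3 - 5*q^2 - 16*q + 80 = (q - 4)*(q^2 - q - 20) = (q - 5)*(q - 4)*(q + 4)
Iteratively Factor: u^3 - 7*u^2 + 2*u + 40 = (u - 5)*(u^2 - 2*u - 8) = (u - 5)*(u + 2)*(u - 4)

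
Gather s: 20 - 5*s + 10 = 30 - 5*s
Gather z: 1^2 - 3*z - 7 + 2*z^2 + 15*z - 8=2*z^2 + 12*z - 14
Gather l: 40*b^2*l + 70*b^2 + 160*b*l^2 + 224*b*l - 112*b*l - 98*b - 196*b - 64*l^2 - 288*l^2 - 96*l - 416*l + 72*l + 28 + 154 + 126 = 70*b^2 - 294*b + l^2*(160*b - 352) + l*(40*b^2 + 112*b - 440) + 308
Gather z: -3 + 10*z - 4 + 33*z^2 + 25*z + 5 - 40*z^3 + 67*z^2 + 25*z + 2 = -40*z^3 + 100*z^2 + 60*z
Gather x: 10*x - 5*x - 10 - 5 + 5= 5*x - 10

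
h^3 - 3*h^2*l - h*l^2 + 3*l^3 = (h - 3*l)*(h - l)*(h + l)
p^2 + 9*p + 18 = (p + 3)*(p + 6)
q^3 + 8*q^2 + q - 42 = (q - 2)*(q + 3)*(q + 7)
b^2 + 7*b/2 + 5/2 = (b + 1)*(b + 5/2)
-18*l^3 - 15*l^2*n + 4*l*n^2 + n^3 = (-3*l + n)*(l + n)*(6*l + n)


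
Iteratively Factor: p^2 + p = (p)*(p + 1)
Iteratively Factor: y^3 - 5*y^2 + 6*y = (y - 2)*(y^2 - 3*y) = y*(y - 2)*(y - 3)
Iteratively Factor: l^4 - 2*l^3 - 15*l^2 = (l + 3)*(l^3 - 5*l^2) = l*(l + 3)*(l^2 - 5*l) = l*(l - 5)*(l + 3)*(l)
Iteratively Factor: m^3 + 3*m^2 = (m)*(m^2 + 3*m) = m^2*(m + 3)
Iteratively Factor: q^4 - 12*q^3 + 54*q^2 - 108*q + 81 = (q - 3)*(q^3 - 9*q^2 + 27*q - 27) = (q - 3)^2*(q^2 - 6*q + 9) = (q - 3)^3*(q - 3)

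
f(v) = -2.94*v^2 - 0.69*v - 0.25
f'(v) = -5.88*v - 0.69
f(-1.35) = -4.68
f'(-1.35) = 7.25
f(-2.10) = -11.77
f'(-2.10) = 11.66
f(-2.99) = -24.47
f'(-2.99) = 16.89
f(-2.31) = -14.34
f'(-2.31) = 12.89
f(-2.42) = -15.80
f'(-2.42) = 13.54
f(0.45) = -1.16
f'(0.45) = -3.34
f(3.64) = -41.72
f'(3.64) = -22.09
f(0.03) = -0.27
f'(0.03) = -0.87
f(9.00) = -244.60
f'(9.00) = -53.61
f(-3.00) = -24.64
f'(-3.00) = 16.95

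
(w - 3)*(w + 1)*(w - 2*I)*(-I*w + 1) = -I*w^4 - w^3 + 2*I*w^3 + 2*w^2 + I*w^2 + 3*w + 4*I*w + 6*I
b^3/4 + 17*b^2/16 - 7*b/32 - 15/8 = (b/4 + 1)*(b - 5/4)*(b + 3/2)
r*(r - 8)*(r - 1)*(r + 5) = r^4 - 4*r^3 - 37*r^2 + 40*r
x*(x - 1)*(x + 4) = x^3 + 3*x^2 - 4*x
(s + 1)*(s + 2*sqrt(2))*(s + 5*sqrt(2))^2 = s^4 + s^3 + 12*sqrt(2)*s^3 + 12*sqrt(2)*s^2 + 90*s^2 + 90*s + 100*sqrt(2)*s + 100*sqrt(2)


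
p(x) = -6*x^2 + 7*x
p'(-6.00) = 79.00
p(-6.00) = -258.00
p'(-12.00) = 151.00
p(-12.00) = -948.00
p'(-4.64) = 62.68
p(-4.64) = -161.66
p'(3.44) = -34.28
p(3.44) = -46.92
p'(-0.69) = 15.28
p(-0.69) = -7.69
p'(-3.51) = 49.12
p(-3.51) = -98.49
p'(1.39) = -9.68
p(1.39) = -1.86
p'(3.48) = -34.76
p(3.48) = -48.30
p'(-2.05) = 31.60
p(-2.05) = -39.56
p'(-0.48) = 12.76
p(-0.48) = -4.74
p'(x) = 7 - 12*x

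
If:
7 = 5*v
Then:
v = 7/5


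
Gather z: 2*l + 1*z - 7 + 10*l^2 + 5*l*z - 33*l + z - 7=10*l^2 - 31*l + z*(5*l + 2) - 14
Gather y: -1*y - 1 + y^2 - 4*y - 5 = y^2 - 5*y - 6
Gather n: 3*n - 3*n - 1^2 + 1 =0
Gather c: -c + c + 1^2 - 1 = 0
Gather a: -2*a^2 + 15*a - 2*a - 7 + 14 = -2*a^2 + 13*a + 7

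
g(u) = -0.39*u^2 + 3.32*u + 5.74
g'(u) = 3.32 - 0.78*u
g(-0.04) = 5.61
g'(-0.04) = 3.35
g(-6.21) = -29.92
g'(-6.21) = 8.16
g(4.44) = 12.79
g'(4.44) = -0.14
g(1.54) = 9.93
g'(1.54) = 2.12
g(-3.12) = -8.41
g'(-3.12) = 5.75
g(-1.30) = 0.76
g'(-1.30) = 4.33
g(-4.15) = -14.75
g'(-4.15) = 6.56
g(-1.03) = 1.91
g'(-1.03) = 4.12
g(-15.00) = -131.81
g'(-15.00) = 15.02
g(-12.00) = -90.26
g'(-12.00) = 12.68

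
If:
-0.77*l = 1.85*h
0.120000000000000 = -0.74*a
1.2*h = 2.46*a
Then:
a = -0.16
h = -0.33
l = 0.80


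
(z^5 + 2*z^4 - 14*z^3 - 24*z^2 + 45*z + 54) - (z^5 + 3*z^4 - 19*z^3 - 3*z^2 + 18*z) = -z^4 + 5*z^3 - 21*z^2 + 27*z + 54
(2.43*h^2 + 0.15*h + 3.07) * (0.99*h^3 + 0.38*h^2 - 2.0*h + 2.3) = 2.4057*h^5 + 1.0719*h^4 - 1.7637*h^3 + 6.4556*h^2 - 5.795*h + 7.061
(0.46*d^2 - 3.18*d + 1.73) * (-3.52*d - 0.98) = -1.6192*d^3 + 10.7428*d^2 - 2.9732*d - 1.6954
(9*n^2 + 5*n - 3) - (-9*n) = 9*n^2 + 14*n - 3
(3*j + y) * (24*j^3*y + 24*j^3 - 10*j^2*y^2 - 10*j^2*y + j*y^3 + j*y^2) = 72*j^4*y + 72*j^4 - 6*j^3*y^2 - 6*j^3*y - 7*j^2*y^3 - 7*j^2*y^2 + j*y^4 + j*y^3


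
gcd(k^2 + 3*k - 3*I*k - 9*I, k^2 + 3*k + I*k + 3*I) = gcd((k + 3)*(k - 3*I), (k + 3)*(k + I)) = k + 3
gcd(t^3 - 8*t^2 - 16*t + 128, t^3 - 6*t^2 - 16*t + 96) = t^2 - 16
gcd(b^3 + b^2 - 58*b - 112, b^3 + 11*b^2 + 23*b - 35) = b + 7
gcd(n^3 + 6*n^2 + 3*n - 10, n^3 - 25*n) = n + 5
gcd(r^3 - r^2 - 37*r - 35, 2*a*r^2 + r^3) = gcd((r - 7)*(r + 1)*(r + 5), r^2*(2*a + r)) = 1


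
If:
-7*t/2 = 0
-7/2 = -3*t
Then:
No Solution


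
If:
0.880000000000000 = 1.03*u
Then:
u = 0.85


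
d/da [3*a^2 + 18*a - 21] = 6*a + 18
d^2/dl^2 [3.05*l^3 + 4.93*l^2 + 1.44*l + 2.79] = 18.3*l + 9.86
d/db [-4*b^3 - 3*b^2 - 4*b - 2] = -12*b^2 - 6*b - 4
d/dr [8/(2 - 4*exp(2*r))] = 16*exp(2*r)/(2*exp(2*r) - 1)^2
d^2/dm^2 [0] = 0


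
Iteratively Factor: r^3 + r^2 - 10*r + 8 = (r - 1)*(r^2 + 2*r - 8) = (r - 2)*(r - 1)*(r + 4)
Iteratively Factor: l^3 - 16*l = (l + 4)*(l^2 - 4*l) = (l - 4)*(l + 4)*(l)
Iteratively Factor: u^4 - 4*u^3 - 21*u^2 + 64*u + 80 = (u + 4)*(u^3 - 8*u^2 + 11*u + 20) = (u + 1)*(u + 4)*(u^2 - 9*u + 20) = (u - 5)*(u + 1)*(u + 4)*(u - 4)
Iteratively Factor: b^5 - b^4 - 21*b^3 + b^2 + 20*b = (b - 1)*(b^4 - 21*b^2 - 20*b) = (b - 1)*(b + 1)*(b^3 - b^2 - 20*b) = (b - 5)*(b - 1)*(b + 1)*(b^2 + 4*b) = (b - 5)*(b - 1)*(b + 1)*(b + 4)*(b)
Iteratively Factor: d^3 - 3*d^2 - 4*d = (d)*(d^2 - 3*d - 4) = d*(d + 1)*(d - 4)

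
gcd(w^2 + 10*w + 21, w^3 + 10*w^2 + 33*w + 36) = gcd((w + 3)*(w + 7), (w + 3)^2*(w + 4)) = w + 3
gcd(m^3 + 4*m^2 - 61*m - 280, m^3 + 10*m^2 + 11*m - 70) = m^2 + 12*m + 35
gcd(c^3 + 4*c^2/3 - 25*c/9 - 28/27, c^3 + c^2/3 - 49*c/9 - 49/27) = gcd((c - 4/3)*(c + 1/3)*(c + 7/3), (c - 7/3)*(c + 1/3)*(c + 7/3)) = c^2 + 8*c/3 + 7/9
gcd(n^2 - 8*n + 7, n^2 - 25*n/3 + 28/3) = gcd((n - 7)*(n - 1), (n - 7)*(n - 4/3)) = n - 7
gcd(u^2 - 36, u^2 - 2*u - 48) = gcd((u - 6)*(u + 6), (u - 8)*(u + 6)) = u + 6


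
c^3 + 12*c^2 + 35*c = c*(c + 5)*(c + 7)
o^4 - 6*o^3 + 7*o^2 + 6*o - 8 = (o - 4)*(o - 2)*(o - 1)*(o + 1)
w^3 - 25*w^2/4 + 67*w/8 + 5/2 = (w - 4)*(w - 5/2)*(w + 1/4)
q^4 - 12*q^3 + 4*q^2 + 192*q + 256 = (q - 8)^2*(q + 2)^2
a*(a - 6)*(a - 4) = a^3 - 10*a^2 + 24*a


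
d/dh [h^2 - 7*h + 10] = 2*h - 7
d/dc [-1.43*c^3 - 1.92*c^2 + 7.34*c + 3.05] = -4.29*c^2 - 3.84*c + 7.34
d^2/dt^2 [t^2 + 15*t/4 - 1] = 2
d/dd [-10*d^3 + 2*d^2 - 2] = 2*d*(2 - 15*d)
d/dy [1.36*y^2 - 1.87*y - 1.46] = 2.72*y - 1.87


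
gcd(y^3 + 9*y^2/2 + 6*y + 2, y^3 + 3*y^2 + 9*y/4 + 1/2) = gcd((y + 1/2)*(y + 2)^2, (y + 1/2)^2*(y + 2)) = y^2 + 5*y/2 + 1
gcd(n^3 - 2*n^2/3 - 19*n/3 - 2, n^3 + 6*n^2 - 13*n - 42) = n^2 - n - 6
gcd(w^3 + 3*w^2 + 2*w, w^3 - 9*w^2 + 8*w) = w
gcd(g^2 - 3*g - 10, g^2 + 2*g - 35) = g - 5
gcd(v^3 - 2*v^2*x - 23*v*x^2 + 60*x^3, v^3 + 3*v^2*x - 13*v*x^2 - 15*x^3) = -v^2 - 2*v*x + 15*x^2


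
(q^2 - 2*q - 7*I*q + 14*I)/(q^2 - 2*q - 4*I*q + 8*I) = (q - 7*I)/(q - 4*I)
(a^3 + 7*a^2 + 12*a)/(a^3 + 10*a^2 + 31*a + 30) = a*(a + 4)/(a^2 + 7*a + 10)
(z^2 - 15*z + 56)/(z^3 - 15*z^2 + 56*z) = 1/z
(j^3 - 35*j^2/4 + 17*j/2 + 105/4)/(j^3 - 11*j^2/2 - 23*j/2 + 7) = (4*j^2 - 7*j - 15)/(2*(2*j^2 + 3*j - 2))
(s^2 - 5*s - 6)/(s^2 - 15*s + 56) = (s^2 - 5*s - 6)/(s^2 - 15*s + 56)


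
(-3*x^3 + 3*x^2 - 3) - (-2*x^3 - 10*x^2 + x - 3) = -x^3 + 13*x^2 - x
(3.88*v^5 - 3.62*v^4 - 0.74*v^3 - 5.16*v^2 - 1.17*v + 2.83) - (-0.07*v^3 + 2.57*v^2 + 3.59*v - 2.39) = 3.88*v^5 - 3.62*v^4 - 0.67*v^3 - 7.73*v^2 - 4.76*v + 5.22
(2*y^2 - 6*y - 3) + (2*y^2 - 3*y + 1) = 4*y^2 - 9*y - 2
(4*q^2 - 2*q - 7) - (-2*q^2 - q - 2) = 6*q^2 - q - 5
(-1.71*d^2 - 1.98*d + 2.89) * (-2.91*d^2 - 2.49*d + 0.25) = 4.9761*d^4 + 10.0197*d^3 - 3.9072*d^2 - 7.6911*d + 0.7225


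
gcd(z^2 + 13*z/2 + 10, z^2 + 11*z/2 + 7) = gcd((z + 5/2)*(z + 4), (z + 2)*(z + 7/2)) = 1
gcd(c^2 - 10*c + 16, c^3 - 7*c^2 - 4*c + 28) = c - 2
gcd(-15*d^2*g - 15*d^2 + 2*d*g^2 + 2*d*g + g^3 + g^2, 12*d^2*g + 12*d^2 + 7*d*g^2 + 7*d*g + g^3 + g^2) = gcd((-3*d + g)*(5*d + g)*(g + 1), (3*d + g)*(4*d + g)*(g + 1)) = g + 1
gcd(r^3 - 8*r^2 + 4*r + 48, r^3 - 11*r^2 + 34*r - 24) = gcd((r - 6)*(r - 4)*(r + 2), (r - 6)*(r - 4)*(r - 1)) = r^2 - 10*r + 24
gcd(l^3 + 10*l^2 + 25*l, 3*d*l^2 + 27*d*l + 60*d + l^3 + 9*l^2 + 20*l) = l + 5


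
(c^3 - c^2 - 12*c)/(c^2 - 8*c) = (c^2 - c - 12)/(c - 8)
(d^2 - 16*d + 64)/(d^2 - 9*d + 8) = (d - 8)/(d - 1)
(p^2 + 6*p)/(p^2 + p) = (p + 6)/(p + 1)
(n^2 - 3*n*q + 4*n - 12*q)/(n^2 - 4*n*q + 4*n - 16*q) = (-n + 3*q)/(-n + 4*q)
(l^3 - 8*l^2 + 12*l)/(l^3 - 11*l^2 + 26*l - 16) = l*(l - 6)/(l^2 - 9*l + 8)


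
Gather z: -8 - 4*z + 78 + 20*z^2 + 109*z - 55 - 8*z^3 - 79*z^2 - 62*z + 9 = -8*z^3 - 59*z^2 + 43*z + 24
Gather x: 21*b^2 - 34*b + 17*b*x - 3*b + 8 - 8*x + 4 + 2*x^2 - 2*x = 21*b^2 - 37*b + 2*x^2 + x*(17*b - 10) + 12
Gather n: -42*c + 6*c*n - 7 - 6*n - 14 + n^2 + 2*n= -42*c + n^2 + n*(6*c - 4) - 21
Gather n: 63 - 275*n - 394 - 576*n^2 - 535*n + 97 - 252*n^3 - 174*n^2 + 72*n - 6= -252*n^3 - 750*n^2 - 738*n - 240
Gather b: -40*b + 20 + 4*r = -40*b + 4*r + 20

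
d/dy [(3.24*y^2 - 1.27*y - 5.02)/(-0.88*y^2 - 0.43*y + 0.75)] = (-2.5108*y^2 - 3.9752*y - 3.1111)/(0.7744*y^4 + 0.7568*y^3 - 1.1351*y^2 - 0.645*y + 0.5625)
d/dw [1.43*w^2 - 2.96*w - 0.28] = 2.86*w - 2.96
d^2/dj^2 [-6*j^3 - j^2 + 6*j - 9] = -36*j - 2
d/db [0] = 0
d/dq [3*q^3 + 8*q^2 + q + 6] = 9*q^2 + 16*q + 1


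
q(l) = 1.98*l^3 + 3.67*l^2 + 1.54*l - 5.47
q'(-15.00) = 1227.94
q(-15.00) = -5885.32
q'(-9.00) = 416.62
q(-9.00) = -1165.48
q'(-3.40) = 45.25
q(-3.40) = -46.10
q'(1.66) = 30.09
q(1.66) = 16.26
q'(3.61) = 105.45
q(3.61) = 141.07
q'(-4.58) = 92.52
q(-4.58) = -125.76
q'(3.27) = 89.06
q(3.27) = 108.04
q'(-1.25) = 1.65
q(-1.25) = -5.53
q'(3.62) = 105.95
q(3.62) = 142.13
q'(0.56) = 7.51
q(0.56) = -3.11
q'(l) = 5.94*l^2 + 7.34*l + 1.54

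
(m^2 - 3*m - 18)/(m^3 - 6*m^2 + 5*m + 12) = (m^2 - 3*m - 18)/(m^3 - 6*m^2 + 5*m + 12)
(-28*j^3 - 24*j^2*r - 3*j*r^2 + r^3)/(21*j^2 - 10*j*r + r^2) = (4*j^2 + 4*j*r + r^2)/(-3*j + r)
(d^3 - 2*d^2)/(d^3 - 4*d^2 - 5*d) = d*(2 - d)/(-d^2 + 4*d + 5)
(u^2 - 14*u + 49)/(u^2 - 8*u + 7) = (u - 7)/(u - 1)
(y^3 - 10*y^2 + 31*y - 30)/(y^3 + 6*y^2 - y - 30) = (y^2 - 8*y + 15)/(y^2 + 8*y + 15)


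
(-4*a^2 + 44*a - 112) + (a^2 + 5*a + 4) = -3*a^2 + 49*a - 108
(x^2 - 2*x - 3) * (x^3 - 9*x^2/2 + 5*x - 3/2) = x^5 - 13*x^4/2 + 11*x^3 + 2*x^2 - 12*x + 9/2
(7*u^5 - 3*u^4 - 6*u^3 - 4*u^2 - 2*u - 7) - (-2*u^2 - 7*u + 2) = 7*u^5 - 3*u^4 - 6*u^3 - 2*u^2 + 5*u - 9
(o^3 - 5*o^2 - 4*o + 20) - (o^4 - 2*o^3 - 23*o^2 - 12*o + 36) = -o^4 + 3*o^3 + 18*o^2 + 8*o - 16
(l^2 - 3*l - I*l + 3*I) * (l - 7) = l^3 - 10*l^2 - I*l^2 + 21*l + 10*I*l - 21*I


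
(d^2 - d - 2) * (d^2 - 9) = d^4 - d^3 - 11*d^2 + 9*d + 18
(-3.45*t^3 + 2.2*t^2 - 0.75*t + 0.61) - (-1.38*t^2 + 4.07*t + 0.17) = -3.45*t^3 + 3.58*t^2 - 4.82*t + 0.44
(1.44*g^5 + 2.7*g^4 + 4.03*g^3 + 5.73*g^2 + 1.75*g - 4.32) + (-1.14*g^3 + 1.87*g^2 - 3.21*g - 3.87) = 1.44*g^5 + 2.7*g^4 + 2.89*g^3 + 7.6*g^2 - 1.46*g - 8.19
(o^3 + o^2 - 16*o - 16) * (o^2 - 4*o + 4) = o^5 - 3*o^4 - 16*o^3 + 52*o^2 - 64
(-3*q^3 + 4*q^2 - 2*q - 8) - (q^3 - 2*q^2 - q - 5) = -4*q^3 + 6*q^2 - q - 3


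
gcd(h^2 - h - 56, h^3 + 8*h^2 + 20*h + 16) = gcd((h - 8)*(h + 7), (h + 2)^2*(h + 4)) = 1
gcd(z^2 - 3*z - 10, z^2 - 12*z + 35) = z - 5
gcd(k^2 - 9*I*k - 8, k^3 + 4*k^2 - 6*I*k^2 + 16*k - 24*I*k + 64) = k - 8*I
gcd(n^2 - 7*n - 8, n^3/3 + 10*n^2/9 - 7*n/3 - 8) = 1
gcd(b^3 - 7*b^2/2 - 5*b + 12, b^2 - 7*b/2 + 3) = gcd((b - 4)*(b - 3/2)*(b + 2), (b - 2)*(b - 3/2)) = b - 3/2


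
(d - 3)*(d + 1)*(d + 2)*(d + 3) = d^4 + 3*d^3 - 7*d^2 - 27*d - 18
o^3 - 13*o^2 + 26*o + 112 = (o - 8)*(o - 7)*(o + 2)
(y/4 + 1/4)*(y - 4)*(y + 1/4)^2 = y^4/4 - 5*y^3/8 - 87*y^2/64 - 35*y/64 - 1/16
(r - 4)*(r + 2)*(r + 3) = r^3 + r^2 - 14*r - 24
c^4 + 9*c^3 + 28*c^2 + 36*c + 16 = (c + 1)*(c + 2)^2*(c + 4)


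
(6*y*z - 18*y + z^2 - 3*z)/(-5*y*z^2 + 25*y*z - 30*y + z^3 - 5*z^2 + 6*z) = (-6*y - z)/(5*y*z - 10*y - z^2 + 2*z)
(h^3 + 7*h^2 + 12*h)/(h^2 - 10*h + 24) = h*(h^2 + 7*h + 12)/(h^2 - 10*h + 24)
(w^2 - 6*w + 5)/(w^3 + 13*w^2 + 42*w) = (w^2 - 6*w + 5)/(w*(w^2 + 13*w + 42))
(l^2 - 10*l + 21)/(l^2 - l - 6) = (l - 7)/(l + 2)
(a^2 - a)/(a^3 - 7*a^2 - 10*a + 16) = a/(a^2 - 6*a - 16)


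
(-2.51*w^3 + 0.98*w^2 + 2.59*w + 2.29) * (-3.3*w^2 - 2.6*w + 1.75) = 8.283*w^5 + 3.292*w^4 - 15.4875*w^3 - 12.576*w^2 - 1.4215*w + 4.0075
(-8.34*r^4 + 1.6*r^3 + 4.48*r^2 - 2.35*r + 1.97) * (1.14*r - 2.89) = -9.5076*r^5 + 25.9266*r^4 + 0.483199999999999*r^3 - 15.6262*r^2 + 9.0373*r - 5.6933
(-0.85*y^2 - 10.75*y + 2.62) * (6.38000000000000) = -5.423*y^2 - 68.585*y + 16.7156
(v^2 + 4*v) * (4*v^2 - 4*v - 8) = 4*v^4 + 12*v^3 - 24*v^2 - 32*v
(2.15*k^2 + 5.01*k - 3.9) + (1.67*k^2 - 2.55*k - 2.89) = 3.82*k^2 + 2.46*k - 6.79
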